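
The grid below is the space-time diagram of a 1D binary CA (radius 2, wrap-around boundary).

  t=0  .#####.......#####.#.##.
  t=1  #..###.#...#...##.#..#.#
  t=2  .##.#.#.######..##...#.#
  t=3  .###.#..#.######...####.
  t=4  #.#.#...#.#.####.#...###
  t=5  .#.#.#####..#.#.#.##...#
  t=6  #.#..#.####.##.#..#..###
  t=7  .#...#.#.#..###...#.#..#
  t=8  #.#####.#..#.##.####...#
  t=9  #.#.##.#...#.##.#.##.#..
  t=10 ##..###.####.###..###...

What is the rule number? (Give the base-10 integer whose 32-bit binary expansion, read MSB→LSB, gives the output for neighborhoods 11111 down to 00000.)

  #####|#  b31=1 t=0,i=3
  ####.|#  b30=1 t=0,i=4
  ###.#|.  b29=0 t=0,i=17
  ###..|#  b28=1 t=0,i=5
  ##.##|.  b27=0 t=6,i=11
  ##.#.|#  b26=1 t=0,i=18
  ##..#|#  b25=1 t=0,i=23
  ##...|.  b24=0 t=0,i=6
  #.###|#  b23=1 t=2,i=8
  #.##.|#  b22=1 t=0,i=21
  #.#.#|.  b21=0 t=0,i=19
  #.#..|.  b20=0 t=1,i=7
  #..##|#  b19=1 t=0,i=0
  #..#.|.  b18=0 t=1,i=20
  #...#|#  b17=1 t=1,i=9
  #....|#  b16=1 t=0,i=7
  .####|.  b15=0 t=0,i=2
  .###.|#  b14=1 t=1,i=4
  .##.#|#  b13=1 t=1,i=16
  .##..|.  b12=0 t=0,i=22
  .#.##|.  b11=0 t=0,i=20
  .#.#.|#  b10=1 t=2,i=5
  .#..#|.  b9=0 t=1,i=19
  .#...|#  b8=1 t=1,i=8
  ..###|.  b7=0 t=0,i=1
  ..##.|.  b6=0 t=1,i=15
  ..#.#|#  b5=1 t=1,i=21
  ..#..|#  b4=1 t=1,i=11
  ...##|.  b3=0 t=0,i=12
  ...#.|#  b2=1 t=1,i=10
  ....#|#  b1=1 t=0,i=11
  .....|.  b0=0 t=0,i=8
  bits 11010110110010110110010100110110 = 3603653942

3603653942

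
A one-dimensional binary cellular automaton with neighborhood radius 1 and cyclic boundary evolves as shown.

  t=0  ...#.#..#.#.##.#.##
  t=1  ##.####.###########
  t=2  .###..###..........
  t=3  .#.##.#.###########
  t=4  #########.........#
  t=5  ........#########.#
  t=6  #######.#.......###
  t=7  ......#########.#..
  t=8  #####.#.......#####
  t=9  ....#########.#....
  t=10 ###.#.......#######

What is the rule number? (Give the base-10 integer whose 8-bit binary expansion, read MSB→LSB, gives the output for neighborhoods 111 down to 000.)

  ### -> .   bit 7 = 0  t=1,i=0
  ##. -> #   bit 6 = 1  t=0,i=13
  #.# -> #   bit 5 = 1  t=0,i=4
  #.. -> #   bit 4 = 1  t=0,i=0
  .## -> #   bit 3 = 1  t=0,i=12
  .#. -> #   bit 2 = 1  t=0,i=3
  ..# -> .   bit 1 = 0  t=0,i=2
  ... -> #   bit 0 = 1  t=0,i=1
  bits 01111101 = 125

125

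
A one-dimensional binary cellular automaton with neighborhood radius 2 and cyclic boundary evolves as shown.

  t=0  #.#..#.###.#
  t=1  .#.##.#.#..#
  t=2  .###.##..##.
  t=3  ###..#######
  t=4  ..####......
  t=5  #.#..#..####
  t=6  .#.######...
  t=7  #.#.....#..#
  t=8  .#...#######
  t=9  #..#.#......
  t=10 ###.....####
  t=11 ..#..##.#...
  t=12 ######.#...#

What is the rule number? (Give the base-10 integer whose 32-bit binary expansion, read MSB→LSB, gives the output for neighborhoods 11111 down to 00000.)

376330967

  ##### -> .   bit 31 = 0  t=3,i=0
  ####. -> .   bit 30 = 0  t=3,i=1
  ###.# -> .   bit 29 = 0  t=0,i=9
  ###.. -> #   bit 28 = 1  t=3,i=2
  ##.## -> .   bit 27 = 0  t=0,i=10
  ##.#. -> #   bit 26 = 1  t=0,i=1
  ##..# -> #   bit 25 = 1  t=2,i=7
  ##... -> .   bit 24 = 0  t=4,i=6
  #.### -> .   bit 23 = 0  t=0,i=7
  #.##. -> #   bit 22 = 1  t=0,i=11
  #.#.# -> #   bit 21 = 1  t=1,i=1
  #.#.. -> .   bit 20 = 0  t=0,i=2
  #..## -> #   bit 19 = 1  t=2,i=0
  #..#. -> #   bit 18 = 1  t=0,i=4
  #...# -> #   bit 17 = 1  t=8,i=3
  #.... -> .   bit 16 = 0  t=4,i=7
  .#### -> .   bit 15 = 0  t=3,i=6
  .###. -> #   bit 14 = 1  t=0,i=8
  .##.# -> .   bit 13 = 0  t=0,i=0
  .##.. -> #   bit 12 = 1  t=2,i=6
  .#.## -> #   bit 11 = 1  t=0,i=6
  .#.#. -> .   bit 10 = 0  t=1,i=0
  .#..# -> #   bit 9 = 1  t=0,i=3
  .#... -> .   bit 8 = 0  t=7,i=3
  ..### -> #   bit 7 = 1  t=2,i=1
  ..##. -> #   bit 6 = 1  t=2,i=9
  ..#.# -> .   bit 5 = 0  t=0,i=5
  ..#.. -> #   bit 4 = 1  t=5,i=5
  ...## -> .   bit 3 = 0  t=4,i=1
  ...#. -> #   bit 2 = 1  t=6,i=0
  ....# -> #   bit 1 = 1  t=4,i=0
  ..... -> #   bit 0 = 1  t=4,i=8
  bits 00010110011011100101101011010111 = 376330967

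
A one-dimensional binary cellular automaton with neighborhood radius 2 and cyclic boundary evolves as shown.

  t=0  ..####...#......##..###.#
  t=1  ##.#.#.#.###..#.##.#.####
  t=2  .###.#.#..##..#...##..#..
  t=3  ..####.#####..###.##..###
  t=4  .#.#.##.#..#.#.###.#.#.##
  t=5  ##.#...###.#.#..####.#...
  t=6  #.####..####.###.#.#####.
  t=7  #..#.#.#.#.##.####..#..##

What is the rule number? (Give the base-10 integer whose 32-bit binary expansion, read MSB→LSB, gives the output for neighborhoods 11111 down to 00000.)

  #####|.  b31=0 t=1,i=23
  ####.|.  b30=0 t=0,i=4
  ###.#|#  b29=1 t=0,i=22
  ###..|#  b28=1 t=0,i=5
  ##.##|#  b27=1 t=3,i=6
  ##.#.|#  b26=1 t=0,i=23
  ##..#|.  b25=0 t=0,i=18
  ##...|.  b24=0 t=0,i=6
  #.###|.  b23=0 t=1,i=9
  #.##.|.  b22=0 t=1,i=16
  #.#.#|#  b21=1 t=1,i=3
  #.#..|#  b20=1 t=0,i=24
  #..##|#  b19=1 t=0,i=1
  #..#.|.  b18=0 t=1,i=13
  #...#|#  b17=1 t=0,i=7
  #....|#  b16=1 t=0,i=11
  .####|#  b15=1 t=0,i=3
  .###.|#  b14=1 t=0,i=21
  .##.#|.  b13=0 t=1,i=17
  .##..|#  b12=1 t=0,i=17
  .#.##|.  b11=0 t=1,i=8
  .#.#.|.  b10=0 t=1,i=4
  .#..#|#  b9=1 t=0,i=0
  .#...|#  b8=1 t=0,i=10
  ..###|.  b7=0 t=0,i=2
  ..##.|#  b6=1 t=0,i=16
  ..#.#|#  b5=1 t=1,i=14
  ..#..|#  b4=1 t=0,i=9
  ...##|.  b3=0 t=0,i=15
  ...#.|.  b2=0 t=0,i=8
  ....#|#  b1=1 t=0,i=14
  .....|.  b0=0 t=0,i=12
  bits 00111100001110111101001101110010 = 1010553714

1010553714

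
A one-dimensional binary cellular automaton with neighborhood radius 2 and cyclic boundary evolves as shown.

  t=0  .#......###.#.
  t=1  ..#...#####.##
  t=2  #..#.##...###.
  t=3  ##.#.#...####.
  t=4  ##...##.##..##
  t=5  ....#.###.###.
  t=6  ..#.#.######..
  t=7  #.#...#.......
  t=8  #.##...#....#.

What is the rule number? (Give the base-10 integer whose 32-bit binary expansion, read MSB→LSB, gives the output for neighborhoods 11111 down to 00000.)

  #####|.  b31=0 t=1,i=8
  ####.|.  b30=0 t=1,i=9
  ###.#|#  b29=1 t=0,i=10
  ###..|.  b28=0 t=4,i=1
  ##.##|#  b27=1 t=1,i=11
  ##.#.|.  b26=0 t=0,i=11
  ##..#|#  b25=1 t=1,i=0
  ##...|.  b24=0 t=2,i=7
  #.###|#  b23=1 t=5,i=6
  #.##.|#  b22=1 t=1,i=12
  #.#.#|.  b21=0 t=3,i=3
  #.#..|#  b20=1 t=0,i=12
  #..##|#  b19=1 t=4,i=11
  #..#.|.  b18=0 t=0,i=0
  #...#|.  b17=0 t=1,i=4
  #....|.  b16=0 t=0,i=3
  .####|.  b15=0 t=1,i=7
  .###.|#  b14=1 t=0,i=9
  .##.#|#  b13=1 t=3,i=1
  .##..|.  b12=0 t=1,i=13
  .#.##|.  b11=0 t=2,i=4
  .#.#.|.  b10=0 t=3,i=4
  .#..#|#  b9=1 t=0,i=13
  .#...|#  b8=1 t=0,i=2
  ..###|#  b7=1 t=0,i=8
  ..##.|.  b6=0 t=4,i=5
  ..#.#|#  b5=1 t=2,i=3
  ..#..|.  b4=0 t=0,i=1
  ...##|#  b3=1 t=0,i=7
  ...#.|.  b2=0 t=5,i=3
  ....#|#  b1=1 t=0,i=6
  .....|.  b0=0 t=0,i=4
  bits 00101010110110000110001110101010 = 718824362

718824362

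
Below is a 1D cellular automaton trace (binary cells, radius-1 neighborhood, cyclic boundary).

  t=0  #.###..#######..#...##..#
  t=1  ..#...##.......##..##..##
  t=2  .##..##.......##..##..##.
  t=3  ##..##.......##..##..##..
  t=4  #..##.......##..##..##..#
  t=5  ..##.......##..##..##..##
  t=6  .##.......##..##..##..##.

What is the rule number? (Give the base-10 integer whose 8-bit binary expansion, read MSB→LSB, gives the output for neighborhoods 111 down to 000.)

  ###|.  b7=0 t=0,i=3
  ##.|.  b6=0 t=0,i=0
  #.#|.  b5=0 t=0,i=1
  #..|.  b4=0 t=0,i=5
  .##|#  b3=1 t=0,i=2
  .#.|#  b2=1 t=0,i=16
  ..#|#  b1=1 t=0,i=6
  ...|.  b0=0 t=0,i=18
  bits 00001110 = 14

14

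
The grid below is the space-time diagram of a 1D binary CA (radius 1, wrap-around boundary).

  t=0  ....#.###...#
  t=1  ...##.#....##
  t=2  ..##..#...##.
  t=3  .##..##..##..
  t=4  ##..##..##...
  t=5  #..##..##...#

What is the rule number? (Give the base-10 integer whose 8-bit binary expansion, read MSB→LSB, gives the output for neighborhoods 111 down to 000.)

  ### -> .   bit 7 = 0  t=0,i=7
  ##. -> .   bit 6 = 0  t=0,i=8
  #.# -> .   bit 5 = 0  t=0,i=5
  #.. -> .   bit 4 = 0  t=0,i=0
  .## -> #   bit 3 = 1  t=0,i=6
  .#. -> #   bit 2 = 1  t=0,i=4
  ..# -> #   bit 1 = 1  t=0,i=3
  ... -> .   bit 0 = 0  t=0,i=1
  bits 00001110 = 14

14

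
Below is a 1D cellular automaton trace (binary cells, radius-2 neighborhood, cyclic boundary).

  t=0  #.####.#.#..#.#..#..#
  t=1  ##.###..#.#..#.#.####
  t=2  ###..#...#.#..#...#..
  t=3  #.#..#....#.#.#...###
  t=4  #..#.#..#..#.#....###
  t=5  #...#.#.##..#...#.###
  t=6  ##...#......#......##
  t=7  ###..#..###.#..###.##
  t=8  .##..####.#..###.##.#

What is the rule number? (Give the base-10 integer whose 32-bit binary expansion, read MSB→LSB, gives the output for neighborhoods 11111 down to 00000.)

2030610131

  ##### -> .   bit 31 = 0  t=1,i=19
  ####. -> #   bit 30 = 1  t=0,i=4
  ###.# -> #   bit 29 = 1  t=0,i=5
  ###.. -> #   bit 28 = 1  t=1,i=5
  ##.## -> #   bit 27 = 1  t=0,i=1
  ##.#. -> .   bit 26 = 0  t=0,i=6
  ##..# -> .   bit 25 = 0  t=1,i=6
  ##... -> #   bit 24 = 1  t=5,i=1
  #.### -> .   bit 23 = 0  t=0,i=2
  #.##. -> .   bit 22 = 0  t=5,i=8
  #.#.# -> .   bit 21 = 0  t=0,i=7
  #.#.. -> .   bit 20 = 0  t=0,i=9
  #..## -> #   bit 19 = 1  t=0,i=19
  #..#. -> .   bit 18 = 0  t=0,i=11
  #...# -> .   bit 17 = 0  t=2,i=7
  #.... -> .   bit 16 = 0  t=3,i=7
  .#### -> #   bit 15 = 1  t=0,i=3
  .###. -> .   bit 14 = 0  t=1,i=4
  .##.# -> #   bit 13 = 1  t=0,i=0
  .##.. -> .   bit 12 = 0  t=5,i=9
  .#.## -> .   bit 11 = 0  t=1,i=16
  .#.#. -> #   bit 10 = 1  t=0,i=8
  .#..# -> #   bit 9 = 1  t=0,i=10
  .#... -> .   bit 8 = 0  t=2,i=6
  ..### -> #   bit 7 = 1  t=2,i=0
  ..##. -> #   bit 6 = 1  t=0,i=20
  ..#.# -> .   bit 5 = 0  t=0,i=12
  ..#.. -> #   bit 4 = 1  t=0,i=17
  ...## -> .   bit 3 = 0  t=3,i=17
  ...#. -> .   bit 2 = 0  t=2,i=8
  ....# -> #   bit 1 = 1  t=3,i=8
  ..... -> #   bit 0 = 1  t=6,i=8
  bits 01111001000010001010011011010011 = 2030610131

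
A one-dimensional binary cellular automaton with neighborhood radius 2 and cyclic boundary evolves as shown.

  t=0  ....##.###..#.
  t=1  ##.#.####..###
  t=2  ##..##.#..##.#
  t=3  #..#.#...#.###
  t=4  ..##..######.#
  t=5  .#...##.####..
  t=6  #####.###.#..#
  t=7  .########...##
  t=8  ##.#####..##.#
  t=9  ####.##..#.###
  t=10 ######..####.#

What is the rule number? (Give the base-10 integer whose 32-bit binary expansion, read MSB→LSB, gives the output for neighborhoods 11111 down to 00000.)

3905907133

  ##### -> #   bit 31 = 1  t=1,i=13
  ####. -> #   bit 30 = 1  t=1,i=0
  ###.# -> #   bit 29 = 1  t=1,i=1
  ###.. -> .   bit 28 = 0  t=0,i=9
  ##.## -> #   bit 27 = 1  t=0,i=6
  ##.#. -> .   bit 26 = 0  t=1,i=2
  ##..# -> .   bit 25 = 0  t=0,i=10
  ##... -> .   bit 24 = 0  t=5,i=12
  #.### -> #   bit 23 = 1  t=0,i=7
  #.##. -> #   bit 22 = 1  t=9,i=5
  #.#.# -> .   bit 21 = 0  t=1,i=3
  #.#.. -> .   bit 20 = 0  t=2,i=7
  #..## -> #   bit 19 = 1  t=1,i=10
  #..#. -> #   bit 18 = 1  t=0,i=11
  #...# -> #   bit 17 = 1  t=3,i=7
  #.... -> #   bit 16 = 1  t=0,i=0
  .#### -> .   bit 15 = 0  t=1,i=6
  .###. -> #   bit 14 = 1  t=0,i=8
  .##.# -> #   bit 13 = 1  t=0,i=5
  .##.. -> .   bit 12 = 0  t=4,i=3
  .#.## -> #   bit 11 = 1  t=1,i=4
  .#.#. -> .   bit 10 = 0  t=3,i=4
  .#..# -> .   bit 9 = 0  t=2,i=8
  .#... -> #   bit 8 = 1  t=0,i=13
  ..### -> #   bit 7 = 1  t=1,i=11
  ..##. -> .   bit 6 = 0  t=0,i=4
  ..#.# -> #   bit 5 = 1  t=3,i=3
  ..#.. -> #   bit 4 = 1  t=0,i=12
  ...## -> #   bit 3 = 1  t=0,i=3
  ...#. -> #   bit 2 = 1  t=3,i=8
  ....# -> .   bit 1 = 0  t=0,i=2
  ..... -> #   bit 0 = 1  t=0,i=1
  bits 11101000110011110110100110111101 = 3905907133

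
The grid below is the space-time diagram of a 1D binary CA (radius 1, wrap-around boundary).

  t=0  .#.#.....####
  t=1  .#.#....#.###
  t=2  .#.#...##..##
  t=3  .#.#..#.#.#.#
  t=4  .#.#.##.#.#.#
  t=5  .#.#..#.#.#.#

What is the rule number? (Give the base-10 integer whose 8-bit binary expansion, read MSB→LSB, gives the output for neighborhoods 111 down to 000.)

  [7] ### => #  t=0,i=10
  [6] ##. => #  t=0,i=12
  [5] #.# => .  t=0,i=0
  [4] #.. => .  t=0,i=4
  [3] .## => .  t=0,i=9
  [2] .#. => #  t=0,i=1
  [1] ..# => #  t=0,i=8
  [0] ... => .  t=0,i=5
  bits 11000110 = 198

198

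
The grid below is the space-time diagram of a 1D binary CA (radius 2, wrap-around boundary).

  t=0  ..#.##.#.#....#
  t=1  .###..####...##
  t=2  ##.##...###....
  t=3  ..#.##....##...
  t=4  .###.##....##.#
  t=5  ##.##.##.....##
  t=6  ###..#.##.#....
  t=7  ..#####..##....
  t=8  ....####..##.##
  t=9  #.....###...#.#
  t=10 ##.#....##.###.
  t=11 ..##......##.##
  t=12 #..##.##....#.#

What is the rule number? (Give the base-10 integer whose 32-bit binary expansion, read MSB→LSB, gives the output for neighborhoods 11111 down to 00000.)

  #####|#  b31=1 t=7,i=4
  ####.|#  b30=1 t=1,i=8
  ###.#|#  b29=1 t=4,i=3
  ###..|#  b28=1 t=1,i=3
  ##.##|#  b27=1 t=1,i=0
  ##.#.|#  b26=1 t=0,i=6
  ##..#|#  b25=1 t=1,i=4
  ##...|#  b24=1 t=1,i=10
  #.###|#  b23=1 t=1,i=1
  #.##.|.  b22=0 t=0,i=4
  #.#.#|#  b21=1 t=0,i=7
  #.#..|#  b20=1 t=0,i=9
  #..##|.  b19=0 t=1,i=5
  #..#.|#  b18=1 t=0,i=1
  #...#|.  b17=0 t=1,i=11
  #....|.  b16=0 t=0,i=11
  .####|.  b15=0 t=1,i=7
  .###.|.  b14=0 t=1,i=2
  .##.#|.  b13=0 t=0,i=5
  .##..|#  b12=1 t=2,i=4
  .#.##|#  b11=1 t=0,i=3
  .#.#.|#  b10=1 t=0,i=8
  .#..#|.  b9=0 t=0,i=0
  .#...|.  b8=0 t=0,i=10
  ..###|.  b7=0 t=1,i=6
  ..##.|.  b6=0 t=1,i=13
  ..#.#|#  b5=1 t=0,i=2
  ..#..|#  b4=1 t=0,i=14
  ...##|.  b3=0 t=1,i=12
  ...#.|#  b2=1 t=0,i=13
  ....#|.  b1=0 t=0,i=12
  .....|#  b0=1 t=3,i=14
  bits 11111111101101000001110000110101 = 4289993781

4289993781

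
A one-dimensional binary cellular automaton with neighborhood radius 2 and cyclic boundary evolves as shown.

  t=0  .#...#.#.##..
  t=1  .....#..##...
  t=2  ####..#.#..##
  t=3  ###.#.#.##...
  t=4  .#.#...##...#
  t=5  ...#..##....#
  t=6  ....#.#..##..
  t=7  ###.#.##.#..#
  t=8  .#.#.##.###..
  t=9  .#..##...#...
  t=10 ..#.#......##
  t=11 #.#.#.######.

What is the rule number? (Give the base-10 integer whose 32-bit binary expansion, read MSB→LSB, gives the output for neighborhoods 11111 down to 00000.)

3327216235

  nb #####: next=#  (t=2,i=0, bit31=1)
  nb ####.: next=#  (t=2,i=2, bit30=1)
  nb ###.#: next=.  (t=3,i=2, bit29=0)
  nb ###..: next=.  (t=2,i=3, bit28=0)
  nb ##.##: next=.  (t=8,i=7, bit27=0)
  nb ##.#.: next=#  (t=3,i=3, bit26=1)
  nb ##..#: next=#  (t=2,i=4, bit25=1)
  nb ##...: next=.  (t=0,i=11, bit24=0)
  nb #.###: next=.  (t=8,i=8, bit23=0)
  nb #.##.: next=#  (t=0,i=9, bit22=1)
  nb #.#.#: next=.  (t=0,i=7, bit21=0)
  nb #.#..: next=#  (t=2,i=8, bit20=1)
  nb #..##: next=.  (t=1,i=7, bit19=0)
  nb #..#.: next=.  (t=2,i=5, bit18=0)
  nb #...#: next=.  (t=0,i=3, bit17=0)
  nb #....: next=#  (t=1,i=11, bit16=1)
  nb .####: next=.  (t=2,i=12, bit15=0)
  nb .###.: next=#  (t=3,i=1, bit14=1)
  nb .##.#: next=.  (t=7,i=7, bit13=0)
  nb .##..: next=.  (t=0,i=10, bit12=0)
  nb .#.##: next=#  (t=0,i=8, bit11=1)
  nb .#.#.: next=.  (t=0,i=6, bit10=0)
  nb .#..#: next=#  (t=1,i=6, bit9=1)
  nb .#...: next=.  (t=0,i=2, bit8=0)
  nb ..###: next=.  (t=2,i=11, bit7=0)
  nb ..##.: next=#  (t=1,i=8, bit6=1)
  nb ..#.#: next=#  (t=0,i=5, bit5=1)
  nb ..#..: next=.  (t=0,i=1, bit4=0)
  nb ...##: next=#  (t=3,i=12, bit3=1)
  nb ...#.: next=.  (t=0,i=0, bit2=0)
  nb ....#: next=#  (t=1,i=3, bit1=1)
  nb .....: next=#  (t=1,i=0, bit0=1)
  bits 11000110010100010100101001101011 = 3327216235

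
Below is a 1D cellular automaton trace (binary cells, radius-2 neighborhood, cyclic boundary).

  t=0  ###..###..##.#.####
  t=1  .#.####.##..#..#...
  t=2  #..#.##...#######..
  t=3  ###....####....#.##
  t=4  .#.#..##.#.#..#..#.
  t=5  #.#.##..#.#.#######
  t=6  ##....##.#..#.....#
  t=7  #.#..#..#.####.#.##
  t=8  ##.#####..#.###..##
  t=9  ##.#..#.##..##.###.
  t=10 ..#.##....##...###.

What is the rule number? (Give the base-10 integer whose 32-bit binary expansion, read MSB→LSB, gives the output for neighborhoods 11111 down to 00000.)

1737377693

  nb #####: next=.  (t=0,i=0, bit31=0)
  nb ####.: next=#  (t=0,i=1, bit30=1)
  nb ###.#: next=#  (t=1,i=6, bit29=1)
  nb ###..: next=.  (t=0,i=2, bit28=0)
  nb ##.##: next=.  (t=1,i=7, bit27=0)
  nb ##.#.: next=#  (t=0,i=12, bit26=1)
  nb ##..#: next=#  (t=0,i=3, bit25=1)
  nb ##...: next=#  (t=2,i=7, bit24=1)
  nb #.###: next=#  (t=0,i=15, bit23=1)
  nb #.##.: next=.  (t=1,i=8, bit22=0)
  nb #.#.#: next=.  (t=0,i=13, bit21=0)
  nb #.#..: next=.  (t=4,i=3, bit20=0)
  nb #..##: next=#  (t=0,i=4, bit19=1)
  nb #..#.: next=#  (t=1,i=11, bit18=1)
  nb #...#: next=#  (t=2,i=8, bit17=1)
  nb #....: next=.  (t=1,i=17, bit16=0)
  nb .####: next=.  (t=0,i=16, bit15=0)
  nb .###.: next=#  (t=0,i=6, bit14=1)
  nb .##.#: next=.  (t=0,i=11, bit13=0)
  nb .##..: next=.  (t=1,i=9, bit12=0)
  nb .#.##: next=.  (t=0,i=14, bit11=0)
  nb .#.#.: next=#  (t=4,i=2, bit10=1)
  nb .#..#: next=#  (t=1,i=13, bit9=1)
  nb .#...: next=#  (t=1,i=16, bit8=1)
  nb ..###: next=#  (t=0,i=5, bit7=1)
  nb ..##.: next=.  (t=0,i=10, bit6=0)
  nb ..#.#: next=.  (t=1,i=1, bit5=0)
  nb ..#..: next=#  (t=1,i=12, bit4=1)
  nb ...##: next=#  (t=2,i=9, bit3=1)
  nb ...#.: next=#  (t=1,i=0, bit2=1)
  nb ....#: next=.  (t=1,i=18, bit1=0)
  nb .....: next=#  (t=6,i=15, bit0=1)
  bits 01100111100011100100011110011101 = 1737377693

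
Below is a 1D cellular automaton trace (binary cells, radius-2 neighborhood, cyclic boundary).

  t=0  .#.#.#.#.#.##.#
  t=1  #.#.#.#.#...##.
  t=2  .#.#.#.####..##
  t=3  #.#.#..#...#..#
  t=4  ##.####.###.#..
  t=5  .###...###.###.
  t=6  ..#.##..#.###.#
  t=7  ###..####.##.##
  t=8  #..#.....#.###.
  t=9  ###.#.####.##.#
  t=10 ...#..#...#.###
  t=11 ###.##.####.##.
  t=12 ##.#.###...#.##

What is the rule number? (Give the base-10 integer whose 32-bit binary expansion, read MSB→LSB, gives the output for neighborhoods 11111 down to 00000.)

  #####|#  b31=1 t=7,i=0
  ####.|.  b30=0 t=2,i=9
  ###.#|.  b29=0 t=4,i=6
  ###..|.  b28=0 t=2,i=10
  ##.##|#  b27=1 t=4,i=2
  ##.#.|#  b26=1 t=0,i=13
  ##..#|#  b25=1 t=2,i=11
  ##...|#  b24=1 t=5,i=4
  #.###|#  b23=1 t=2,i=7
  #.##.|.  b22=0 t=0,i=11
  #.#.#|.  b21=0 t=0,i=1
  #.#..|#  b20=1 t=1,i=8
  #..##|.  b19=0 t=2,i=12
  #..#.|#  b18=1 t=3,i=6
  #...#|#  b17=1 t=1,i=10
  #....|.  b16=0 t=8,i=5
  .####|.  b15=0 t=2,i=8
  .###.|#  b14=1 t=4,i=9
  .##.#|#  b13=1 t=0,i=12
  .##..|#  b12=1 t=6,i=5
  .#.##|.  b11=0 t=0,i=10
  .#.#.|#  b10=1 t=0,i=0
  .#..#|#  b9=1 t=3,i=5
  .#...|#  b8=1 t=1,i=9
  ..###|.  b7=0 t=5,i=1
  ..##.|.  b6=0 t=1,i=12
  ..#.#|#  b5=1 t=6,i=2
  ..#..|.  b4=0 t=3,i=7
  ...##|.  b3=0 t=1,i=11
  ...#.|#  b2=1 t=3,i=10
  ....#|#  b1=1 t=8,i=7
  .....|#  b0=1 t=8,i=6
  bits 10001111100101100111011100100111 = 2409002791

2409002791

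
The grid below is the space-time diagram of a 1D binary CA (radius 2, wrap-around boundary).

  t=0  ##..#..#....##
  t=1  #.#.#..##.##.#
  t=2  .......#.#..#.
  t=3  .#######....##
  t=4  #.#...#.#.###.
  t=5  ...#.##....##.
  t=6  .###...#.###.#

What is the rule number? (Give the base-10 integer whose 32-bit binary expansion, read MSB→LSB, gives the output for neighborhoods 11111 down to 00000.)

1795211647

  [31] ##### => .  t=3,i=3
  [30] ####. => #  t=0,i=0
  [29] ###.# => #  t=4,i=12
  [28] ###.. => .  t=0,i=1
  [27] ##.## => #  t=1,i=9
  [26] ##.#. => .  t=1,i=1
  [25] ##..# => #  t=0,i=2
  [24] ##... => #  t=3,i=8
  [23] #.### => .  t=3,i=1
  [22] #.##. => .  t=1,i=10
  [21] #.#.# => .  t=1,i=2
  [20] #.#.. => .  t=1,i=4
  [19] #..## => .  t=1,i=6
  [18] #..#. => .  t=0,i=3
  [17] #...# => .  t=4,i=4
  [16] #.... => .  t=0,i=9
  [15] .#### => #  t=0,i=13
  [14] .###. => #  t=4,i=11
  [13] .##.# => .  t=1,i=0
  [12] .##.. => .  t=5,i=6
  [11] .#.## => .  t=4,i=9
  [10] .#.#. => .  t=1,i=3
  [9] .#..# => .  t=0,i=5
  [8] .#... => #  t=0,i=8
  [7] ..### => .  t=0,i=12
  [6] ..##. => #  t=1,i=7
  [5] ..#.# => #  t=2,i=7
  [4] ..#.. => #  t=0,i=4
  [3] ...## => #  t=0,i=11
  [2] ...#. => #  t=2,i=6
  [1] ....# => #  t=0,i=10
  [0] ..... => #  t=2,i=1
  bits 01101011000000001100000101111111 = 1795211647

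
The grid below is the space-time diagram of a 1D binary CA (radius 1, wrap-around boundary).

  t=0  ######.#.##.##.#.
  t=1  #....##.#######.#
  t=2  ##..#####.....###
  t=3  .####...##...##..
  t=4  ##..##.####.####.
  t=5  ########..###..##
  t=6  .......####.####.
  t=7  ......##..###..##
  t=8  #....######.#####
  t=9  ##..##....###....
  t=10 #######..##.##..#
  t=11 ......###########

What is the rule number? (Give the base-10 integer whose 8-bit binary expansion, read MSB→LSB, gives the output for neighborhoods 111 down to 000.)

  ###|.  b7=0 t=0,i=1
  ##.|#  b6=1 t=0,i=5
  #.#|#  b5=1 t=0,i=6
  #..|#  b4=1 t=1,i=1
  .##|#  b3=1 t=0,i=0
  .#.|.  b2=0 t=0,i=7
  ..#|#  b1=1 t=1,i=4
  ...|.  b0=0 t=1,i=2
  bits 01111010 = 122

122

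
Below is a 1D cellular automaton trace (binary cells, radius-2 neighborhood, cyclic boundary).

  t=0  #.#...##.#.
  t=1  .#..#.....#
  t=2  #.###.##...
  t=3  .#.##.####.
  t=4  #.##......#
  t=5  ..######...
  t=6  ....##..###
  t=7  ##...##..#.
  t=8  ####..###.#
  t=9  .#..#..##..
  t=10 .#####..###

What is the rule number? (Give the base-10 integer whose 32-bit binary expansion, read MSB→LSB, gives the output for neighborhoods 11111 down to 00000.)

  [31] ##### => #  t=5,i=4
  [30] ####. => .  t=3,i=8
  [29] ###.# => #  t=2,i=4
  [28] ###.. => .  t=3,i=9
  [27] ##.## => .  t=2,i=5
  [26] ##.#. => .  t=0,i=8
  [25] ##..# => #  t=3,i=10
  [24] ##... => #  t=2,i=8
  [23] #.### => .  t=2,i=2
  [22] #.##. => #  t=2,i=6
  [21] #.#.# => .  t=0,i=0
  [20] #.#.. => .  t=0,i=2
  [19] #..## => .  t=6,i=7
  [18] #..#. => #  t=1,i=3
  [17] #...# => #  t=0,i=4
  [16] #.... => #  t=1,i=6
  [15] .#### => .  t=3,i=7
  [14] .###. => #  t=2,i=3
  [13] .##.# => .  t=0,i=7
  [12] .##.. => #  t=2,i=7
  [11] .#.## => #  t=2,i=1
  [10] .#.#. => #  t=0,i=1
  [9] .#..# => #  t=1,i=2
  [8] .#... => .  t=0,i=3
  [7] ..### => .  t=5,i=2
  [6] ..##. => .  t=0,i=6
  [5] ..#.# => .  t=1,i=10
  [4] ..#.. => #  t=1,i=4
  [3] ...## => .  t=0,i=5
  [2] ...#. => .  t=1,i=9
  [1] ....# => .  t=1,i=8
  [0] ..... => #  t=1,i=7
  bits 10100011010001110101111000010001 = 2739363345

2739363345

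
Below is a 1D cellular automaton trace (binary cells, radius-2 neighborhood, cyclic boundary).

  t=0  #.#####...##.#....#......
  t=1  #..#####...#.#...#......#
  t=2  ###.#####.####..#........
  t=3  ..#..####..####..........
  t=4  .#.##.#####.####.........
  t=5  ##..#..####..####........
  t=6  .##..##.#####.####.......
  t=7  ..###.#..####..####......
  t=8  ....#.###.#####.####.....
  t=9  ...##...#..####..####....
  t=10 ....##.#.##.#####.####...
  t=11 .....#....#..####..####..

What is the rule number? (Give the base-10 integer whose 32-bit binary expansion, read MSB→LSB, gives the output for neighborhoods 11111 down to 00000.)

4078482980

  nb #####: next=#  (t=0,i=4, bit31=1)
  nb ####.: next=#  (t=0,i=5, bit30=1)
  nb ###.#: next=#  (t=2,i=2, bit29=1)
  nb ###..: next=#  (t=0,i=6, bit28=1)
  nb ##.##: next=.  (t=2,i=3, bit27=0)
  nb ##.#.: next=.  (t=0,i=12, bit26=0)
  nb ##..#: next=#  (t=1,i=1, bit25=1)
  nb ##...: next=#  (t=0,i=7, bit24=1)
  nb #.###: next=.  (t=0,i=2, bit23=0)
  nb #.##.: next=.  (t=4,i=3, bit22=0)
  nb #.#.#: next=.  (t=10,i=7, bit21=0)
  nb #.#..: next=#  (t=0,i=13, bit20=1)
  nb #..##: next=#  (t=1,i=2, bit19=1)
  nb #..#.: next=.  (t=2,i=15, bit18=0)
  nb #...#: next=.  (t=0,i=8, bit17=0)
  nb #....: next=.  (t=0,i=15, bit16=0)
  nb .####: next=#  (t=0,i=3, bit15=1)
  nb .###.: next=.  (t=2,i=1, bit14=0)
  nb .##.#: next=#  (t=0,i=11, bit13=1)
  nb .##..: next=#  (t=1,i=0, bit12=1)
  nb .#.##: next=.  (t=0,i=1, bit11=0)
  nb .#.#.: next=#  (t=1,i=12, bit10=1)
  nb .#..#: next=#  (t=3,i=3, bit9=1)
  nb .#...: next=.  (t=0,i=14, bit8=0)
  nb ..###: next=.  (t=1,i=3, bit7=0)
  nb ..##.: next=.  (t=0,i=10, bit6=0)
  nb ..#.#: next=#  (t=0,i=0, bit5=1)
  nb ..#..: next=.  (t=0,i=18, bit4=0)
  nb ...##: next=.  (t=0,i=9, bit3=0)
  nb ...#.: next=#  (t=0,i=17, bit2=1)
  nb ....#: next=.  (t=0,i=16, bit1=0)
  nb .....: next=.  (t=0,i=21, bit0=0)
  bits 11110011000110001011011000100100 = 4078482980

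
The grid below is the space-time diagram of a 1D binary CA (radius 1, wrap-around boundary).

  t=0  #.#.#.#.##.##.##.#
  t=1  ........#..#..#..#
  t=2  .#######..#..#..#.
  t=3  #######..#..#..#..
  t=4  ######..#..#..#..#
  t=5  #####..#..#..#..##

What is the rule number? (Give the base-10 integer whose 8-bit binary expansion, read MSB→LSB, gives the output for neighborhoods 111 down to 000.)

  [7] ### => #  t=2,i=2
  [6] ##. => .  t=0,i=0
  [5] #.# => .  t=0,i=1
  [4] #.. => .  t=1,i=0
  [3] .## => #  t=0,i=8
  [2] .#. => .  t=0,i=2
  [1] ..# => #  t=1,i=7
  [0] ... => #  t=1,i=1
  bits 10001011 = 139

139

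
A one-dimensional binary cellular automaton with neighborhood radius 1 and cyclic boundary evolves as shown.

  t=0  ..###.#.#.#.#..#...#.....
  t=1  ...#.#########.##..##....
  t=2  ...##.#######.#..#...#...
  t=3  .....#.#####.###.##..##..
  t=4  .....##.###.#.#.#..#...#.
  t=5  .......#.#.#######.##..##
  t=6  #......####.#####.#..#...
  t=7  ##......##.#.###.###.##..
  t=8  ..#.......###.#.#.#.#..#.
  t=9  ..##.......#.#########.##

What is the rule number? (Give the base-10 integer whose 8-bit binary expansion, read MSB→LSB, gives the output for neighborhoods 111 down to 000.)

  ###|#  b7=1 t=0,i=3
  ##.|.  b6=0 t=0,i=4
  #.#|#  b5=1 t=0,i=5
  #..|#  b4=1 t=0,i=13
  .##|.  b3=0 t=0,i=2
  .#.|#  b2=1 t=0,i=6
  ..#|.  b1=0 t=0,i=1
  ...|.  b0=0 t=0,i=0
  bits 10110100 = 180

180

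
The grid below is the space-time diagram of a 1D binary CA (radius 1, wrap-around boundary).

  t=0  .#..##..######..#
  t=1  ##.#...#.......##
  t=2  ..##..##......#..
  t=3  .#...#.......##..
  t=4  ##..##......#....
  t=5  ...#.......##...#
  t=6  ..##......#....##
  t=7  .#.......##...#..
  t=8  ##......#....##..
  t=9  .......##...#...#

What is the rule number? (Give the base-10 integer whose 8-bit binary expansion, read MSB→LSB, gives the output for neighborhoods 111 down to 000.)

  ###|.  b7=0 t=0,i=9
  ##.|.  b6=0 t=0,i=5
  #.#|#  b5=1 t=0,i=0
  #..|.  b4=0 t=0,i=2
  .##|.  b3=0 t=0,i=4
  .#.|#  b2=1 t=0,i=1
  ..#|#  b1=1 t=0,i=3
  ...|.  b0=0 t=1,i=5
  bits 00100110 = 38

38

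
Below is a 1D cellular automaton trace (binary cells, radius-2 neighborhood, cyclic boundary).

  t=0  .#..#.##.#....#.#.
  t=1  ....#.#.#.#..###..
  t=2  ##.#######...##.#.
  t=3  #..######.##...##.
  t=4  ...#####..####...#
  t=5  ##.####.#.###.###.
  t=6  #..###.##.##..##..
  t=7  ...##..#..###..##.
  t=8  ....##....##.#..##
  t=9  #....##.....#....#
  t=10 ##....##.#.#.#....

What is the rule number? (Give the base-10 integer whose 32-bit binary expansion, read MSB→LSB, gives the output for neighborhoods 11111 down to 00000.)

  [31] ##### => #  t=2,i=5
  [30] ####. => #  t=2,i=8
  [29] ###.# => .  t=3,i=8
  [28] ###.. => .  t=1,i=15
  [27] ##.## => .  t=2,i=2
  [26] ##.#. => #  t=0,i=8
  [25] ##..# => #  t=4,i=8
  [24] ##... => #  t=1,i=16
  [23] #.### => #  t=2,i=3
  [22] #.##. => #  t=0,i=6
  [21] #.#.# => #  t=1,i=6
  [20] #.#.. => .  t=0,i=9
  [19] #..## => .  t=1,i=12
  [18] #..#. => .  t=0,i=0
  [17] #...# => #  t=2,i=11
  [16] #.... => .  t=0,i=11
  [15] .#### => #  t=2,i=4
  [14] .###. => #  t=1,i=14
  [13] .##.# => .  t=0,i=7
  [12] .##.. => #  t=3,i=11
  [11] .#.## => .  t=0,i=5
  [10] .#.#. => #  t=0,i=15
  [9] .#..# => .  t=0,i=2
  [8] .#... => #  t=0,i=10
  [7] ..### => #  t=1,i=13
  [6] ..##. => .  t=2,i=13
  [5] ..#.# => #  t=0,i=4
  [4] ..#.. => .  t=0,i=1
  [3] ...## => .  t=2,i=12
  [2] ...#. => #  t=0,i=13
  [1] ....# => .  t=0,i=12
  [0] ..... => #  t=1,i=0
  bits 11000111111000101101010110100101 = 3353531813

3353531813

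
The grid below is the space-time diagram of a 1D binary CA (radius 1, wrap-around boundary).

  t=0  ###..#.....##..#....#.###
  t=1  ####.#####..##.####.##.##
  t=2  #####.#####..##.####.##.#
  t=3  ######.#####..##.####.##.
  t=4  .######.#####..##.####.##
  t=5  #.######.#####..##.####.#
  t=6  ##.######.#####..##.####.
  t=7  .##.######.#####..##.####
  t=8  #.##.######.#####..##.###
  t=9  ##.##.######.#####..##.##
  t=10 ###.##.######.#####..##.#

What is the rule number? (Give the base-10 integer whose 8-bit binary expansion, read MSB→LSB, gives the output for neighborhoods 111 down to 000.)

  ###|#  b7=1 t=0,i=0
  ##.|#  b6=1 t=0,i=2
  #.#|#  b5=1 t=0,i=21
  #..|#  b4=1 t=0,i=3
  .##|.  b3=0 t=0,i=11
  .#.|#  b2=1 t=0,i=5
  ..#|.  b1=0 t=0,i=4
  ...|#  b0=1 t=0,i=7
  bits 11110101 = 245

245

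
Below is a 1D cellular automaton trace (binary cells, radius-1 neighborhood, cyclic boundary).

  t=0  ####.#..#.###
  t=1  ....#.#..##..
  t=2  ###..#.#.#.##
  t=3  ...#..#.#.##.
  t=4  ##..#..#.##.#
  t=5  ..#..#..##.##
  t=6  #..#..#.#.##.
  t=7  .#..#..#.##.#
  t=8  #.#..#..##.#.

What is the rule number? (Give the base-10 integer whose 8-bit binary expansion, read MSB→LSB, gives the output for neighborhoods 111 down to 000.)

  [7] ### => .  t=0,i=0
  [6] ##. => .  t=0,i=3
  [5] #.# => #  t=0,i=4
  [4] #.. => #  t=0,i=6
  [3] .## => #  t=0,i=10
  [2] .#. => .  t=0,i=5
  [1] ..# => .  t=0,i=7
  [0] ... => #  t=1,i=0
  bits 00111001 = 57

57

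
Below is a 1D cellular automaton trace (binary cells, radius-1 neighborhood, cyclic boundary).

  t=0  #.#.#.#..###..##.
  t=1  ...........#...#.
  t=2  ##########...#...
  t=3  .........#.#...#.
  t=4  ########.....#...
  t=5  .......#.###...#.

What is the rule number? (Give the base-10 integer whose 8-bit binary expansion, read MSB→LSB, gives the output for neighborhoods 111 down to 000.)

65

  ###|.  b7=0 t=0,i=10
  ##.|#  b6=1 t=0,i=11
  #.#|.  b5=0 t=0,i=1
  #..|.  b4=0 t=0,i=7
  .##|.  b3=0 t=0,i=9
  .#.|.  b2=0 t=0,i=0
  ..#|.  b1=0 t=0,i=8
  ...|#  b0=1 t=1,i=0
  bits 01000001 = 65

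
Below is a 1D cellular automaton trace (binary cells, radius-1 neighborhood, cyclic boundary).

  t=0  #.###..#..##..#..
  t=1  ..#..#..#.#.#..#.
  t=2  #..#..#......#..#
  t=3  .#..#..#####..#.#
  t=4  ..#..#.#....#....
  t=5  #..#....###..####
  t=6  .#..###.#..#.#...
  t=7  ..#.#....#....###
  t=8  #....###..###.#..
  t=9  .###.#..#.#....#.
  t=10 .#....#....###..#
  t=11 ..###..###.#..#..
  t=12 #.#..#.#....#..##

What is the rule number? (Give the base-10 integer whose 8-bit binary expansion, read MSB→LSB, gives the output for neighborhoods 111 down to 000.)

25

  nb ###: next=.  (t=0,i=3, bit7=0)
  nb ##.: next=.  (t=0,i=4, bit6=0)
  nb #.#: next=.  (t=0,i=1, bit5=0)
  nb #..: next=#  (t=0,i=5, bit4=1)
  nb .##: next=#  (t=0,i=2, bit3=1)
  nb .#.: next=.  (t=0,i=0, bit2=0)
  nb ..#: next=.  (t=0,i=6, bit1=0)
  nb ...: next=#  (t=1,i=0, bit0=1)
  bits 00011001 = 25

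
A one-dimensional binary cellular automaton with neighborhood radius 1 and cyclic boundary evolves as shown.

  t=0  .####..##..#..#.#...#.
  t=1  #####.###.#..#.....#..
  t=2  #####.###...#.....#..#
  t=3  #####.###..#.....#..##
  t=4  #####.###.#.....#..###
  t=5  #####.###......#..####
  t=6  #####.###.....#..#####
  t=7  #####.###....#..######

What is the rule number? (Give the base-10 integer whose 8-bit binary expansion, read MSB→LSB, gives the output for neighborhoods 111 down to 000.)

202

  ### -> #   bit 7 = 1  t=0,i=2
  ##. -> #   bit 6 = 1  t=0,i=4
  #.# -> .   bit 5 = 0  t=0,i=15
  #.. -> .   bit 4 = 0  t=0,i=5
  .## -> #   bit 3 = 1  t=0,i=1
  .#. -> .   bit 2 = 0  t=0,i=11
  ..# -> #   bit 1 = 1  t=0,i=0
  ... -> .   bit 0 = 0  t=0,i=18
  bits 11001010 = 202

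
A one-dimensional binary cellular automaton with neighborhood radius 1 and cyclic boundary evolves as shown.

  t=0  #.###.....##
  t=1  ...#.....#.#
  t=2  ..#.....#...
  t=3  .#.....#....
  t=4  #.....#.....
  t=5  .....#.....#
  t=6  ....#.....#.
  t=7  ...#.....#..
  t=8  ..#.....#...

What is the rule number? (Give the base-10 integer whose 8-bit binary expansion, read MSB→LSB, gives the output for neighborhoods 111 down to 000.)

130

  ###|#  b7=1 t=0,i=3
  ##.|.  b6=0 t=0,i=0
  #.#|.  b5=0 t=0,i=1
  #..|.  b4=0 t=0,i=5
  .##|.  b3=0 t=0,i=2
  .#.|.  b2=0 t=1,i=3
  ..#|#  b1=1 t=0,i=9
  ...|.  b0=0 t=0,i=6
  bits 10000010 = 130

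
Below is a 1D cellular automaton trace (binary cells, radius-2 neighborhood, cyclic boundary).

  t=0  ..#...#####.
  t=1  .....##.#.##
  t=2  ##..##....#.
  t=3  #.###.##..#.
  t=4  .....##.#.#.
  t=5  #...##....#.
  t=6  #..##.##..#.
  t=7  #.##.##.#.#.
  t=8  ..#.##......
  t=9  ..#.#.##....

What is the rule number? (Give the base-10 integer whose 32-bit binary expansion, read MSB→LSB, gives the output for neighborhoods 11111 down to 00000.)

  nb #####: next=#  (t=0,i=8, bit31=1)
  nb ####.: next=.  (t=0,i=9, bit30=0)
  nb ###.#: next=.  (t=3,i=4, bit29=0)
  nb ###..: next=#  (t=0,i=10, bit28=1)
  nb ##.##: next=#  (t=3,i=5, bit27=1)
  nb ##.#.: next=.  (t=1,i=7, bit26=0)
  nb ##..#: next=#  (t=2,i=2, bit25=1)
  nb ##...: next=#  (t=0,i=11, bit24=1)
  nb #.###: next=.  (t=3,i=2, bit23=0)
  nb #.##.: next=#  (t=1,i=10, bit22=1)
  nb #.#.#: next=.  (t=1,i=8, bit21=0)
  nb #.#..: next=#  (t=4,i=10, bit20=1)
  nb #..##: next=#  (t=2,i=3, bit19=1)
  nb #..#.: next=.  (t=3,i=9, bit18=0)
  nb #...#: next=.  (t=0,i=0, bit17=0)
  nb #....: next=#  (t=1,i=1, bit16=1)
  nb .####: next=.  (t=0,i=7, bit15=0)
  nb .###.: next=.  (t=3,i=3, bit14=0)
  nb .##.#: next=.  (t=1,i=6, bit13=0)
  nb .##..: next=.  (t=1,i=11, bit12=0)
  nb .#.##: next=.  (t=1,i=9, bit11=0)
  nb .#.#.: next=.  (t=3,i=11, bit10=0)
  nb .#..#: next=.  (t=6,i=1, bit9=0)
  nb .#...: next=.  (t=0,i=3, bit8=0)
  nb ..###: next=#  (t=0,i=6, bit7=1)
  nb ..##.: next=#  (t=1,i=5, bit6=1)
  nb ..#.#: next=#  (t=2,i=10, bit5=1)
  nb ..#..: next=.  (t=0,i=2, bit4=0)
  nb ...##: next=#  (t=0,i=5, bit3=1)
  nb ...#.: next=.  (t=0,i=1, bit2=0)
  nb ....#: next=.  (t=1,i=3, bit1=0)
  nb .....: next=.  (t=1,i=2, bit0=0)
  bits 10011011010110010000000011101000 = 2606301416

2606301416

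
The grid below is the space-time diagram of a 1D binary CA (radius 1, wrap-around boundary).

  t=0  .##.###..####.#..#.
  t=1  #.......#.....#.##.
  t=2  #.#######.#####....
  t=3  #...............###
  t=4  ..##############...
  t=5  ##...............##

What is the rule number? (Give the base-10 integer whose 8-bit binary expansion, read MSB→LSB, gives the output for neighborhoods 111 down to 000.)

  ### -> .   bit 7 = 0  t=0,i=5
  ##. -> .   bit 6 = 0  t=0,i=2
  #.# -> .   bit 5 = 0  t=0,i=3
  #.. -> .   bit 4 = 0  t=0,i=7
  .## -> .   bit 3 = 0  t=0,i=1
  .#. -> #   bit 2 = 1  t=0,i=14
  ..# -> #   bit 1 = 1  t=0,i=0
  ... -> #   bit 0 = 1  t=1,i=2
  bits 00000111 = 7

7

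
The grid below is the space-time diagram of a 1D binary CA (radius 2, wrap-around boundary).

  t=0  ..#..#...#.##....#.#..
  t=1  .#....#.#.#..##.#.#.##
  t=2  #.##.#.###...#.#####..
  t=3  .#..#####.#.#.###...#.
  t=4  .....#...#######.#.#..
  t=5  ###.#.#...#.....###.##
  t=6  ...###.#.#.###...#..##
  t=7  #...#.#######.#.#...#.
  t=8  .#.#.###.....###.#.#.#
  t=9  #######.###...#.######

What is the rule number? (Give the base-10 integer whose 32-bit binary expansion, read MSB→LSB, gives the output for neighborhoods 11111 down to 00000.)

128044357

  ##### -> .   bit 31 = 0  t=2,i=17
  ####. -> .   bit 30 = 0  t=2,i=18
  ###.# -> .   bit 29 = 0  t=3,i=8
  ###.. -> .   bit 28 = 0  t=2,i=9
  ##.## -> .   bit 27 = 0  t=5,i=19
  ##.#. -> #   bit 26 = 1  t=1,i=0
  ##..# -> #   bit 25 = 1  t=2,i=20
  ##... -> #   bit 24 = 1  t=0,i=13
  #.### -> #   bit 23 = 1  t=2,i=7
  #.##. -> .   bit 22 = 0  t=0,i=11
  #.#.# -> #   bit 21 = 1  t=1,i=8
  #.#.. -> .   bit 20 = 0  t=0,i=19
  #..## -> .   bit 19 = 0  t=1,i=12
  #..#. -> .   bit 18 = 0  t=0,i=4
  #...# -> .   bit 17 = 0  t=0,i=7
  #.... -> #   bit 16 = 1  t=0,i=14
  .#### -> #   bit 15 = 1  t=2,i=16
  .###. -> #   bit 14 = 1  t=2,i=8
  .##.# -> .   bit 13 = 0  t=1,i=14
  .##.. -> .   bit 12 = 0  t=0,i=12
  .#.## -> #   bit 11 = 1  t=0,i=10
  .#.#. -> #   bit 10 = 1  t=0,i=18
  .#..# -> .   bit 9 = 0  t=0,i=3
  .#... -> #   bit 8 = 1  t=0,i=6
  ..### -> .   bit 7 = 0  t=3,i=4
  ..##. -> #   bit 6 = 1  t=1,i=13
  ..#.# -> .   bit 5 = 0  t=0,i=9
  ..#.. -> .   bit 4 = 0  t=0,i=2
  ...## -> .   bit 3 = 0  t=4,i=8
  ...#. -> #   bit 2 = 1  t=0,i=1
  ....# -> .   bit 1 = 0  t=0,i=0
  ..... -> #   bit 0 = 1  t=4,i=0
  bits 00000111101000011100110101000101 = 128044357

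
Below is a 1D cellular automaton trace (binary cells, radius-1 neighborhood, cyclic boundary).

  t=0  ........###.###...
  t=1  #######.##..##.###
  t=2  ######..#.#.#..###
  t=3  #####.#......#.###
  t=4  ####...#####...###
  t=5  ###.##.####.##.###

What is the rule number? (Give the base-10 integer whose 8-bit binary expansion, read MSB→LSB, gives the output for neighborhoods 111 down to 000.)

  nb ###: next=#  (t=0,i=9, bit7=1)
  nb ##.: next=.  (t=0,i=10, bit6=0)
  nb #.#: next=.  (t=0,i=11, bit5=0)
  nb #..: next=#  (t=0,i=15, bit4=1)
  nb .##: next=#  (t=0,i=8, bit3=1)
  nb .#.: next=.  (t=2,i=8, bit2=0)
  nb ..#: next=.  (t=0,i=7, bit1=0)
  nb ...: next=#  (t=0,i=0, bit0=1)
  bits 10011001 = 153

153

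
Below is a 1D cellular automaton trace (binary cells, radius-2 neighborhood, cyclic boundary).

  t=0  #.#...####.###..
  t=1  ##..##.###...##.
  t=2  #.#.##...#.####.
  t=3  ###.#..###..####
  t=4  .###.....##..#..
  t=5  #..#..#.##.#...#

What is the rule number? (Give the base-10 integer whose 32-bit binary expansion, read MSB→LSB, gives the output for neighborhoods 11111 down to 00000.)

  #####|.  b31=0 t=3,i=0
  ####.|#  b30=1 t=0,i=8
  ###.#|#  b29=1 t=0,i=9
  ###..|#  b28=1 t=0,i=13
  ##.##|.  b27=0 t=0,i=10
  ##.#.|#  b26=1 t=2,i=15
  ##..#|#  b25=1 t=0,i=14
  ##...|.  b24=0 t=1,i=10
  #.###|.  b23=0 t=0,i=11
  #.##.|#  b22=1 t=1,i=0
  #.#.#|#  b21=1 t=2,i=0
  #.#..|.  b20=0 t=0,i=2
  #..##|.  b19=0 t=1,i=3
  #..#.|.  b18=0 t=0,i=15
  #...#|#  b17=1 t=0,i=4
  #....|.  b16=0 t=4,i=5
  .####|#  b15=1 t=0,i=7
  .###.|.  b14=0 t=0,i=12
  .##.#|#  b13=1 t=1,i=5
  .##..|.  b12=0 t=1,i=1
  .#.##|.  b11=0 t=2,i=3
  .#.#.|#  b10=1 t=0,i=1
  .#..#|.  b9=0 t=3,i=5
  .#...|.  b8=0 t=0,i=3
  ..###|.  b7=0 t=0,i=6
  ..##.|#  b6=1 t=1,i=4
  ..#.#|#  b5=1 t=0,i=0
  ..#..|.  b4=0 t=4,i=13
  ...##|#  b3=1 t=0,i=5
  ...#.|#  b2=1 t=2,i=8
  ....#|.  b1=0 t=4,i=7
  .....|#  b0=1 t=4,i=6
  bits 01110110011000101010010001101101 = 1986176109

1986176109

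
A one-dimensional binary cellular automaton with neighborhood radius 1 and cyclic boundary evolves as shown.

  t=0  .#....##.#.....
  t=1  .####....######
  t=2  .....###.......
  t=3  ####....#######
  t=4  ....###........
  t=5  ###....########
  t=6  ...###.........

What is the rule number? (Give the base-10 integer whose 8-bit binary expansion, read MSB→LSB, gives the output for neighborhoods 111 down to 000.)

21

  ###|.  b7=0 t=1,i=2
  ##.|.  b6=0 t=0,i=7
  #.#|.  b5=0 t=0,i=8
  #..|#  b4=1 t=0,i=2
  .##|.  b3=0 t=0,i=6
  .#.|#  b2=1 t=0,i=1
  ..#|.  b1=0 t=0,i=0
  ...|#  b0=1 t=0,i=3
  bits 00010101 = 21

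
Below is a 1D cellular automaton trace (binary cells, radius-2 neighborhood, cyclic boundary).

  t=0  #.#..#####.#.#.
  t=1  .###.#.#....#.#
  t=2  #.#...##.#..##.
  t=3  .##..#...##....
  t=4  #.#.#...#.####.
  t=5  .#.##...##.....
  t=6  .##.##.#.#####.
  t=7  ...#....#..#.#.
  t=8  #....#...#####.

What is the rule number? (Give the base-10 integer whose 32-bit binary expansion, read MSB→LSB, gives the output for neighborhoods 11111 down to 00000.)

2568314537

  [31] ##### => #  t=0,i=7
  [30] ####. => .  t=0,i=8
  [29] ###.# => .  t=0,i=9
  [28] ###.. => #  t=6,i=13
  [27] ##.## => #  t=6,i=3
  [26] ##.#. => .  t=0,i=10
  [25] ##..# => .  t=3,i=3
  [24] ##... => #  t=3,i=11
  [23] #.### => .  t=1,i=1
  [22] #.##. => .  t=5,i=3
  [21] #.#.# => .  t=0,i=0
  [20] #.#.. => #  t=0,i=2
  [19] #..## => .  t=0,i=4
  [18] #..#. => #  t=3,i=4
  [17] #...# => .  t=2,i=4
  [16] #.... => #  t=1,i=9
  [15] .#### => .  t=0,i=6
  [14] .###. => #  t=1,i=2
  [13] .##.# => .  t=2,i=7
  [12] .##.. => #  t=3,i=2
  [11] .#.## => #  t=1,i=0
  [10] .#.#. => #  t=0,i=1
  [9] .#..# => #  t=0,i=3
  [8] .#... => .  t=1,i=8
  [7] ..### => #  t=0,i=5
  [6] ..##. => .  t=2,i=6
  [5] ..#.# => #  t=1,i=12
  [4] ..#.. => .  t=3,i=5
  [3] ...## => #  t=2,i=5
  [2] ...#. => .  t=1,i=11
  [1] ....# => .  t=1,i=10
  [0] ..... => #  t=3,i=13
  bits 10011001000101010101111010101001 = 2568314537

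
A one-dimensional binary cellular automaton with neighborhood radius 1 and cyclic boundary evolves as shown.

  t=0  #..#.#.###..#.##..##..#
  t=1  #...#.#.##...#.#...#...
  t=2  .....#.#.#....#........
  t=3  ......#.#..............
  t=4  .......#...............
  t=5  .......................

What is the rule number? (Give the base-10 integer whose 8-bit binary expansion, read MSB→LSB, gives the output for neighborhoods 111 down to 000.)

  ###|#  b7=1 t=0,i=8
  ##.|#  b6=1 t=0,i=0
  #.#|#  b5=1 t=0,i=4
  #..|.  b4=0 t=0,i=1
  .##|.  b3=0 t=0,i=7
  .#.|.  b2=0 t=0,i=3
  ..#|.  b1=0 t=0,i=2
  ...|.  b0=0 t=1,i=2
  bits 11100000 = 224

224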